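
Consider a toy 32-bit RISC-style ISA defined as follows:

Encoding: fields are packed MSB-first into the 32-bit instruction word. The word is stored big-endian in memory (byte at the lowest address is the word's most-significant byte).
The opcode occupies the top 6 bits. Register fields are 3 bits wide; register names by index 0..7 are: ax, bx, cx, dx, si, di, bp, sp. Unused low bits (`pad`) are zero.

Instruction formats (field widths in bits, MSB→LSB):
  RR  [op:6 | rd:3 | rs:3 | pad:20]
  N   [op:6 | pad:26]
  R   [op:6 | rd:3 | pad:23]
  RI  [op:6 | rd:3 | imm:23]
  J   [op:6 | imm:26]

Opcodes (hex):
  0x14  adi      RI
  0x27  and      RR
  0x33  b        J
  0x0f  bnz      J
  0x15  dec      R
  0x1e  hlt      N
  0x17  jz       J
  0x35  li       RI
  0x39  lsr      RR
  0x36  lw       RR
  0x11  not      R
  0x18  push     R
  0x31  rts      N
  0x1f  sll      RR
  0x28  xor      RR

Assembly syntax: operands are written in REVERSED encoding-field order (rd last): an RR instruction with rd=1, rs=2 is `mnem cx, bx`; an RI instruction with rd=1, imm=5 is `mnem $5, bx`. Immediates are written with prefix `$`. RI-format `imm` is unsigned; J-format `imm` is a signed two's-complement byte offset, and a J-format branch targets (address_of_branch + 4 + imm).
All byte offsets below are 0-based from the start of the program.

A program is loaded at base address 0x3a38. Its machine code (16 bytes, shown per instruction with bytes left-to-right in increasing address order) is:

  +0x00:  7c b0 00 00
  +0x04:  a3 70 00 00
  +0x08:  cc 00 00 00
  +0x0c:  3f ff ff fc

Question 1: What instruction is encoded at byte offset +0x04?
[04] a3 70 00 00 → 0xa3700000
  op=0xa3700000>>26=0x28 ⇒ xor (RR)
  rd: (w>>23)&0x7=0x6 → bp
  rs: (w>>20)&0x7=0x7 → sp

xor sp, bp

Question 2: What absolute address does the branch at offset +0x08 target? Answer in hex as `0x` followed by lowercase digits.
0x3a44

+0x08: cc 00 00 00 ⇒ word 0xcc000000 (big)
  op=0xcc000000>>26=0x33 ⇒ b (J)
  [25:0] imm=0 = $0
  target = base 0x3a38 + off 0x08 + 4 + imm 0 = 0x3a44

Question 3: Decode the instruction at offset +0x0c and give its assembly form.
+0x0c: 3f ff ff fc ⇒ word 0x3ffffffc (big)
  opcode bits[31:26]=0xf: bnz/J
  imm@[25:0]=0x3fffffc (s26→-4) ⇒ $-4

bnz $-4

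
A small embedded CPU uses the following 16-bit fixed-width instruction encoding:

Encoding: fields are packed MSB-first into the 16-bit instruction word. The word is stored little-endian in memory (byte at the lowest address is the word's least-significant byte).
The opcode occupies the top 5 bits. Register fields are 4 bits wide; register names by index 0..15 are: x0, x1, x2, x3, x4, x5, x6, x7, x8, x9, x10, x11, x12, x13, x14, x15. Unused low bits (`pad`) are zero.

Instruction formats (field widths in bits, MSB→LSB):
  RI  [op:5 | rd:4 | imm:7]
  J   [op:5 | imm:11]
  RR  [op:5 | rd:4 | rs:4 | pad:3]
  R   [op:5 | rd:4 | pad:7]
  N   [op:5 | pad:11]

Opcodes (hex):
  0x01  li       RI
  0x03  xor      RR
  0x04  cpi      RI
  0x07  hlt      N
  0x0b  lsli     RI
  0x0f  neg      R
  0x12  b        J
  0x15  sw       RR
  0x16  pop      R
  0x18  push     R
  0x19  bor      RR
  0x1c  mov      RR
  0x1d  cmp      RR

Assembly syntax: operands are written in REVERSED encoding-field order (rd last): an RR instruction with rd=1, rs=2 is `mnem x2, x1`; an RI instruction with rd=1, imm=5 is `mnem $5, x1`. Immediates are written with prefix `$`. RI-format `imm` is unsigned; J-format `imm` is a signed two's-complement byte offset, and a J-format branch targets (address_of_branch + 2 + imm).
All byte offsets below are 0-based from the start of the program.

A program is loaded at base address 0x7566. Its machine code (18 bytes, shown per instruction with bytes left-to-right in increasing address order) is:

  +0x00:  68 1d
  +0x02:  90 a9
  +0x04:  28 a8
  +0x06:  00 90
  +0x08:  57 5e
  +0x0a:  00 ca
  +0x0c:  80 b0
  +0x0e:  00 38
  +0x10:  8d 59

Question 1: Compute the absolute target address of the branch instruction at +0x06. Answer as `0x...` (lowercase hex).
0x756e

off 0x06: read 00 90 as little → 0x9000
  op=0x9000>>11=0x12 ⇒ b (J)
  imm@[10:0]=0x0 ⇒ $0
  target = base 0x7566 + off 0x06 + 2 + imm 0 = 0x756e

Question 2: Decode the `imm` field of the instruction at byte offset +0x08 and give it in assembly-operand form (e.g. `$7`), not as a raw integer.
$87

[08] 57 5e → 0x5e57
  top 5b → 0xb → lsli [RI]
  rd: (w>>7)&0xf=0xc → x12
  imm: (w>>0)&0x7f=0x57 → $87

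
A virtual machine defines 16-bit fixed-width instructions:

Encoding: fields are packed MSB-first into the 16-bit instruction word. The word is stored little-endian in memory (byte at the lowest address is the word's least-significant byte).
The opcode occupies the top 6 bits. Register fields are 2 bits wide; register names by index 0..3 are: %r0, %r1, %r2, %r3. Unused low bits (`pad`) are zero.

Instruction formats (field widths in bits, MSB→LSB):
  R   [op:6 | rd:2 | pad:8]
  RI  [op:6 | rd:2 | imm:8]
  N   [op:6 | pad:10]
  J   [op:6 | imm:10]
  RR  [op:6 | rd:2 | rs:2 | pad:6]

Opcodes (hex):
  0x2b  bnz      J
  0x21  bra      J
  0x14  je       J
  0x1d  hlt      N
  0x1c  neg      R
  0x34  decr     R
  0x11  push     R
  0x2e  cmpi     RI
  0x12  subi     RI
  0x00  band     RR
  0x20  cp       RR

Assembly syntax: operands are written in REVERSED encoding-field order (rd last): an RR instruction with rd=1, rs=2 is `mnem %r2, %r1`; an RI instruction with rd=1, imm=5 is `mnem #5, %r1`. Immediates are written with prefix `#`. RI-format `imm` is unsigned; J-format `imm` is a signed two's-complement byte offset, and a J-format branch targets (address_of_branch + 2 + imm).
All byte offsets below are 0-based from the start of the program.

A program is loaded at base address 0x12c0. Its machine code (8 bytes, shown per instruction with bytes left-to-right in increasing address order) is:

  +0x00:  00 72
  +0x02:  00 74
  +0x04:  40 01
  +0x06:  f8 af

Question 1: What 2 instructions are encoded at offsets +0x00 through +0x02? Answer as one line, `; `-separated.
+0x00: 00 72 ⇒ word 0x7200 (little)
  op=0x7200>>10=0x1c ⇒ neg (R)
  rd: (w>>8)&0x3=0x2 → %r2
+0x02: 00 74 ⇒ word 0x7400 (little)
  op=0x7400>>10=0x1d ⇒ hlt (N)

neg %r2; hlt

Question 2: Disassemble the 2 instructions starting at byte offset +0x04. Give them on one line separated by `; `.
band %r1, %r1; bnz #-8

+0x04: 40 01 ⇒ word 0x0140 (little)
  opcode bits[15:10]=0x0: band/RR
  rd@[9:8]=0x1 ⇒ %r1
  rs@[7:6]=0x1 ⇒ %r1
+0x06: f8 af ⇒ word 0xaff8 (little)
  opcode bits[15:10]=0x2b: bnz/J
  imm@[9:0]=0x3f8 (s10→-8) ⇒ #-8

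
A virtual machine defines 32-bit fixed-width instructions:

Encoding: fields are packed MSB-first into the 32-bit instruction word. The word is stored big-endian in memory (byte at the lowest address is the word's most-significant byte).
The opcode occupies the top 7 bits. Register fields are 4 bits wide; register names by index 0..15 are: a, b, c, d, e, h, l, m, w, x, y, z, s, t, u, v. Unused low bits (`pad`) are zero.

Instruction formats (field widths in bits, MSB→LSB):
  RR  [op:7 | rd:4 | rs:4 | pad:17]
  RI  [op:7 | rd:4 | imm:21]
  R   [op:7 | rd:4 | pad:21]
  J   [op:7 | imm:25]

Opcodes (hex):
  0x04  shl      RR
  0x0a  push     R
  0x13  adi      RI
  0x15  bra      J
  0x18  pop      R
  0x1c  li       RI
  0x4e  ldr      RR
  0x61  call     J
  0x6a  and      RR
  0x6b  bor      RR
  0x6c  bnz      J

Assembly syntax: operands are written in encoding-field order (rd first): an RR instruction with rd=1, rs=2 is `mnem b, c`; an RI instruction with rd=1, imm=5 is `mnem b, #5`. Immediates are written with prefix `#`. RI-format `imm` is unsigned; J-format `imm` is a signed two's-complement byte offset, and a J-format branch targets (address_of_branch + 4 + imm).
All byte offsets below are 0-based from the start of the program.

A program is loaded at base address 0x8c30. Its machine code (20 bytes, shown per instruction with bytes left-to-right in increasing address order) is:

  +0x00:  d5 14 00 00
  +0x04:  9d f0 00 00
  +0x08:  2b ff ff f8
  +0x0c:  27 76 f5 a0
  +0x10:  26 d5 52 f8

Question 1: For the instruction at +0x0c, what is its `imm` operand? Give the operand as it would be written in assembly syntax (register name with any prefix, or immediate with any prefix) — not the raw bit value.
#1504672

[0c] 27 76 f5 a0 → 0x2776f5a0
  op=0x2776f5a0>>25=0x13 ⇒ adi (RI)
  rd@[24:21]=0xb ⇒ z
  imm@[20:0]=0x16f5a0 ⇒ #1504672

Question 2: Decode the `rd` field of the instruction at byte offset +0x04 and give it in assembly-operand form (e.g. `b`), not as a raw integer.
off 0x04: read 9d f0 00 00 as big → 0x9df00000
  top 7b → 0x4e → ldr [RR]
  [24:21] rd=15 = v
  [20:17] rs=8 = w

v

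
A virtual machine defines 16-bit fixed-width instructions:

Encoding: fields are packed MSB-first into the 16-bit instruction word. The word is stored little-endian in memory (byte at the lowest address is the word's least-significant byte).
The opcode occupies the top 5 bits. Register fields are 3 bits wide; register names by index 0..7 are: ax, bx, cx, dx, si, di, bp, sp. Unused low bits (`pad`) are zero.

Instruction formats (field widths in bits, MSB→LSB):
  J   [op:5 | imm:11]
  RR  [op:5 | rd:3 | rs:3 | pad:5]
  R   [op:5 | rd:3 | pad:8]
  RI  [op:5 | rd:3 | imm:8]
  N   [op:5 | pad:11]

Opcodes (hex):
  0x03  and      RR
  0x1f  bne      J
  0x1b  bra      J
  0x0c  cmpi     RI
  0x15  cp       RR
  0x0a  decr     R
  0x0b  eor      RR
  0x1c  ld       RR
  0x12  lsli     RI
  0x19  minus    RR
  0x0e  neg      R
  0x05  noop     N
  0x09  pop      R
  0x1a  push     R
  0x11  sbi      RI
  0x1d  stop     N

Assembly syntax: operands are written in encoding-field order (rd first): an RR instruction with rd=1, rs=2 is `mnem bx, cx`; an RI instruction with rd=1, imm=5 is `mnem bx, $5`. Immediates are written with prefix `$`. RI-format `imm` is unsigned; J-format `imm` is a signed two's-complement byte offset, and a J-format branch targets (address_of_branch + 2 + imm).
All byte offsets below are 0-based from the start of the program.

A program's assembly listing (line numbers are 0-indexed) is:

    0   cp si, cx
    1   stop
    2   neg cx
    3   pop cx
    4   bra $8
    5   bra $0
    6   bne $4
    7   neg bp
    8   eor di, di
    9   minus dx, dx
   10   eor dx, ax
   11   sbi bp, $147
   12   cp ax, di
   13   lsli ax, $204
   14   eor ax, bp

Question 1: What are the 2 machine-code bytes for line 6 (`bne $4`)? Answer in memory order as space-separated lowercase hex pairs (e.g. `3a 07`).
L6: bne op=0x1f:5|imm=4:11 ⇒ 0xf804 ⇒ little 04 f8

04 f8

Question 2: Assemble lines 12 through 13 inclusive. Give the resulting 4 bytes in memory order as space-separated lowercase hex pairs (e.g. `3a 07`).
L12: cp op=0x15:5|rd=0:3|rs=5:3|pad=0:5 ⇒ 0xa8a0 ⇒ little a0 a8
L13: lsli op=0x12:5|rd=0:3|imm=204:8 ⇒ 0x90cc ⇒ little cc 90

a0 a8 cc 90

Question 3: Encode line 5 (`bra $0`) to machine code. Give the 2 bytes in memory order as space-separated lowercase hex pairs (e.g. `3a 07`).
00 d8

5. bra fields op=0x1b:5|imm=0:11 → word d800h → 00 d8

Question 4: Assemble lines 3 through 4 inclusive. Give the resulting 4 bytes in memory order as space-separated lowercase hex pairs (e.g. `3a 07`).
00 4a 08 d8

line 3 (pop): pack op=0x9:5|rd=2:3|pad=0:8 = 0x4a00; little→ 00 4a
line 4 (bra): pack op=0x1b:5|imm=8:11 = 0xd808; little→ 08 d8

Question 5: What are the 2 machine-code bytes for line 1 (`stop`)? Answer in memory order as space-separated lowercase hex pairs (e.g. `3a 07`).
00 e8

line 1 (stop): pack op=0x1d:5|pad=0:11 = 0xe800; little→ 00 e8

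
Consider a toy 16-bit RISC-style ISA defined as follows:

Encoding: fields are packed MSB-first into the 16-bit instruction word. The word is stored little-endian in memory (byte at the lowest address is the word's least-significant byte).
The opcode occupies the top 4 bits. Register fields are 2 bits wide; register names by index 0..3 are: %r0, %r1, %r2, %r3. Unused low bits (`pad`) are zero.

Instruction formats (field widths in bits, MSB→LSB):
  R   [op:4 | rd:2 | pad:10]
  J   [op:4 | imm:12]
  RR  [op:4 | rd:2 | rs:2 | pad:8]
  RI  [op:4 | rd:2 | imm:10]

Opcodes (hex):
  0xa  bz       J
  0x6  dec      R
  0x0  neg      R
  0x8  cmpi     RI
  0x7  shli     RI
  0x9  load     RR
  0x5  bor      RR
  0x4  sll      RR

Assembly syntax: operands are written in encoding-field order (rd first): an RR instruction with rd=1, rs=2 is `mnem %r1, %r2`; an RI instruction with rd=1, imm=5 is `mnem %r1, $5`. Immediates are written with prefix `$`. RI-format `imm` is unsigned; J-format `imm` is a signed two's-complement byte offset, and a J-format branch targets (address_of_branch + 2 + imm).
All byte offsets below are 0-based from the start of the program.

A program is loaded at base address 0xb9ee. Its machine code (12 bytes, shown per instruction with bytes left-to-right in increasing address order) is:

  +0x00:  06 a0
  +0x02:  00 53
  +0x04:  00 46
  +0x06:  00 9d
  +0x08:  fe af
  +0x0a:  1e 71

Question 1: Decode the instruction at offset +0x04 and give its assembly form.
+0x04: 00 46 ⇒ word 0x4600 (little)
  opcode bits[15:12]=0x4: sll/RR
  rd: (w>>10)&0x3=0x1 → %r1
  rs: (w>>8)&0x3=0x2 → %r2

sll %r1, %r2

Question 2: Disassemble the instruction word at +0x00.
bz $6

+0x00: 06 a0 ⇒ word 0xa006 (little)
  opcode bits[15:12]=0xa: bz/J
  [11:0] imm=6 = $6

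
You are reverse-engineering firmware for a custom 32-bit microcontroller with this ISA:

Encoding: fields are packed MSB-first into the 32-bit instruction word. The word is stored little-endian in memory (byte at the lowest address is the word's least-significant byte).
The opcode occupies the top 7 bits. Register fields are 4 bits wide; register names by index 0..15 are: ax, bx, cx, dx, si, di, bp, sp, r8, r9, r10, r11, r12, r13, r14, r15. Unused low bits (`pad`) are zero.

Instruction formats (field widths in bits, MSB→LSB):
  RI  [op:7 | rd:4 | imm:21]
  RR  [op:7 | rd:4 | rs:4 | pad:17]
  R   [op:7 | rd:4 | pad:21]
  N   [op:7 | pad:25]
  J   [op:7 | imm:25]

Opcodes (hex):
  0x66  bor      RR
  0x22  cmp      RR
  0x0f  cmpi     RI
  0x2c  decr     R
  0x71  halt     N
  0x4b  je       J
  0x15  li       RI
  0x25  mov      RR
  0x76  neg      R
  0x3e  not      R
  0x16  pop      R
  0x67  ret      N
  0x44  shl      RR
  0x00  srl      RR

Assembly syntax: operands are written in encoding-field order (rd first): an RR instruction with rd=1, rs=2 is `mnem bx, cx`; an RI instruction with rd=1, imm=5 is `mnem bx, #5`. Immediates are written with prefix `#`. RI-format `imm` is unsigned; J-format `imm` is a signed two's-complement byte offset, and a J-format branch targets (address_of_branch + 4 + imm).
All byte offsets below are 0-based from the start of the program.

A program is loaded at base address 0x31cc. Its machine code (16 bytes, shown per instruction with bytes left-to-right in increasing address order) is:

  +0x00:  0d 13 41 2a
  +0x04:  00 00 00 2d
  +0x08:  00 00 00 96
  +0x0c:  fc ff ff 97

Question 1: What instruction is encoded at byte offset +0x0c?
je #-4

@+0c  little-endian(fc ff ff 97) = 0x97fffffc
  op=0x97fffffc>>25=0x4b ⇒ je (J)
  imm@[24:0]=0x1fffffc (s25→-4) ⇒ #-4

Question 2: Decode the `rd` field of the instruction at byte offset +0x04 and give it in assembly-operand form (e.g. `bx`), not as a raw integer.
[04] 00 00 00 2d → 0x2d000000
  op=0x2d000000>>25=0x16 ⇒ pop (R)
  rd: (w>>21)&0xf=0x8 → r8

r8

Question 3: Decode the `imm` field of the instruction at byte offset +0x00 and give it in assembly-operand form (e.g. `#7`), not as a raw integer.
#70413

[00] 0d 13 41 2a → 0x2a41130d
  top 7b → 0x15 → li [RI]
  rd: (w>>21)&0xf=0x2 → cx
  imm: (w>>0)&0x1fffff=0x1130d → #70413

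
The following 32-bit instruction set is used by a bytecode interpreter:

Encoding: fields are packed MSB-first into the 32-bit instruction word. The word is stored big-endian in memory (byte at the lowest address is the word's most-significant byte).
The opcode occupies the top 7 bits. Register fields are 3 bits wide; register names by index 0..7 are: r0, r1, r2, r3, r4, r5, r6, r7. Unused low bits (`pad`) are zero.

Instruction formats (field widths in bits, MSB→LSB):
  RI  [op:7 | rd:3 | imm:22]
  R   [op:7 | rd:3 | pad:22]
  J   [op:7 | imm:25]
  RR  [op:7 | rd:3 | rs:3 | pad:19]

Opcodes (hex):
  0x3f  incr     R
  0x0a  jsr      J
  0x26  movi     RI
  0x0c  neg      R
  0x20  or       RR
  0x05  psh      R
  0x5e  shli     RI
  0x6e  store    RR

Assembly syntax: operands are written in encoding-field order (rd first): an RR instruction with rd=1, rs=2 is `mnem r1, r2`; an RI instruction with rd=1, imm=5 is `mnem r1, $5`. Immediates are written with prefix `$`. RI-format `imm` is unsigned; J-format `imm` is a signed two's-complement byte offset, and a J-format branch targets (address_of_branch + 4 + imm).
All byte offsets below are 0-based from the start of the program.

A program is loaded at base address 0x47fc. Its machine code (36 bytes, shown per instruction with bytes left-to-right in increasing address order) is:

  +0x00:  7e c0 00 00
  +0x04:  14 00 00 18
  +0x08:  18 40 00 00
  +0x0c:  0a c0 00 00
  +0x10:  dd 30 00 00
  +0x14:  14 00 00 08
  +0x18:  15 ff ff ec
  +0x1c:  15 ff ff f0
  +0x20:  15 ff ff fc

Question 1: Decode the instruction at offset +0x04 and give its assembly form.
jsr $24

+0x04: 14 00 00 18 ⇒ word 0x14000018 (big)
  opcode bits[31:25]=0xa: jsr/J
  imm@[24:0]=0x18 ⇒ $24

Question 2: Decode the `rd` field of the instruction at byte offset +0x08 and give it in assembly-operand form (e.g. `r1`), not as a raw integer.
off 0x08: read 18 40 00 00 as big → 0x18400000
  top 7b → 0xc → neg [R]
  rd: (w>>22)&0x7=0x1 → r1

r1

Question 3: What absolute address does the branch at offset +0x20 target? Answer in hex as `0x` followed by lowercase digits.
0x481c

[20] 15 ff ff fc → 0x15fffffc
  top 7b → 0xa → jsr [J]
  imm@[24:0]=0x1fffffc (s25→-4) ⇒ $-4
  target = base 0x47fc + off 0x20 + 4 + imm -4 = 0x481c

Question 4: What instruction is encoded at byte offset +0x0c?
psh r3

off 0x0c: read 0a c0 00 00 as big → 0x0ac00000
  top 7b → 0x5 → psh [R]
  rd@[24:22]=0x3 ⇒ r3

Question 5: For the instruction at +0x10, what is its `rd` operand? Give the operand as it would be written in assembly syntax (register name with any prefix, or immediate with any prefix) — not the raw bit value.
[10] dd 30 00 00 → 0xdd300000
  op=0xdd300000>>25=0x6e ⇒ store (RR)
  rd@[24:22]=0x4 ⇒ r4
  rs@[21:19]=0x6 ⇒ r6

r4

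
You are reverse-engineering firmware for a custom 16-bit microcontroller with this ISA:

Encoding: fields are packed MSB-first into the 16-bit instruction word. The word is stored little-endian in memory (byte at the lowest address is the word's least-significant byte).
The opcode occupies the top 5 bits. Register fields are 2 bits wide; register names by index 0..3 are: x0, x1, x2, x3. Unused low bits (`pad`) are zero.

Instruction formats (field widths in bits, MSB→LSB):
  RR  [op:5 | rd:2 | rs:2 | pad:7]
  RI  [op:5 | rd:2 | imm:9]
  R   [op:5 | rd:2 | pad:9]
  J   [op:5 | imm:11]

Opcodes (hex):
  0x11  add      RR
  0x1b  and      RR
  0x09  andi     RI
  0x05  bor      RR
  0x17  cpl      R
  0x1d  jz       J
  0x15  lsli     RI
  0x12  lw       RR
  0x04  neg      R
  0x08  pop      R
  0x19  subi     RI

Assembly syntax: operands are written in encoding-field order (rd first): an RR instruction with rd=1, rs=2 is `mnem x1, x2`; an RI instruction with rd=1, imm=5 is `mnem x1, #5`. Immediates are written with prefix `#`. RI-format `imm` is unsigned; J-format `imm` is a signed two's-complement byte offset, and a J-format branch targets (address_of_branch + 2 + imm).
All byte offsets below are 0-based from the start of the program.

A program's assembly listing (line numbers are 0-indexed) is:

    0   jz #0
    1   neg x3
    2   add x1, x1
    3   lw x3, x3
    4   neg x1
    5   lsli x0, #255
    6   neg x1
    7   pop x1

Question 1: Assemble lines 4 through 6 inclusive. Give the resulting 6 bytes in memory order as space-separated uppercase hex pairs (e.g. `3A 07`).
line 4 (neg): pack op=0x4:5|rd=1:2|pad=0:9 = 0x2200; little→ 00 22
line 5 (lsli): pack op=0x15:5|rd=0:2|imm=255:9 = 0xa8ff; little→ ff a8
line 6 (neg): pack op=0x4:5|rd=1:2|pad=0:9 = 0x2200; little→ 00 22

00 22 FF A8 00 22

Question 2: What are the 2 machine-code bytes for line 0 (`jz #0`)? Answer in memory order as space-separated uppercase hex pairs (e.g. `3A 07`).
line 0 (jz): pack op=0x1d:5|imm=0:11 = 0xe800; little→ 00 e8

00 E8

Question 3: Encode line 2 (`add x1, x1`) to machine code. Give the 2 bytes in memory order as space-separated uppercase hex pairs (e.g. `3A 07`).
80 8A

2. add fields op=0x11:5|rd=1:2|rs=1:2|pad=0:7 → word 8a80h → 80 8a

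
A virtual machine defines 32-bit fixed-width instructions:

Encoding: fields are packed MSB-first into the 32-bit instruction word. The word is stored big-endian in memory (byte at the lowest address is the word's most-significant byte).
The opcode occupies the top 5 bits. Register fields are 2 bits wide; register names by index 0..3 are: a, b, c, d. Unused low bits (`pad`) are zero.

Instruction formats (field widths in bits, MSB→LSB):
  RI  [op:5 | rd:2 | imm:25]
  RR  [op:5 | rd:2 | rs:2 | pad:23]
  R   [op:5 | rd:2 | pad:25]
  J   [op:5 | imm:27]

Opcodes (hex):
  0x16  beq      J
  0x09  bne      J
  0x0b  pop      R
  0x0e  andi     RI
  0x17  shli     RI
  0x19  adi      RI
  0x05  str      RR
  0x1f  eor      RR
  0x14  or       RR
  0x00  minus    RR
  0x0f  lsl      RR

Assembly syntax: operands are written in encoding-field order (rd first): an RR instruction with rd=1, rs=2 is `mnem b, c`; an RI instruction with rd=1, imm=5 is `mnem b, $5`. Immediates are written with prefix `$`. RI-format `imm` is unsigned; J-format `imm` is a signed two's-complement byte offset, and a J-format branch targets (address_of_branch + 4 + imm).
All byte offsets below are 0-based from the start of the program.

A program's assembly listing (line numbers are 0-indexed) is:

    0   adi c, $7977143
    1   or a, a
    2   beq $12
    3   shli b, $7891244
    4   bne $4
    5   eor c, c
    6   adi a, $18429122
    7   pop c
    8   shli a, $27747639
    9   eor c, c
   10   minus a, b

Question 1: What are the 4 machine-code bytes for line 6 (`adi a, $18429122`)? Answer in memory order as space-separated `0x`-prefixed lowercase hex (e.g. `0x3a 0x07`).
line 6 (adi): pack op=0x19:5|rd=0:2|imm=18429122:25 = 0xc91934c2; big→ c9 19 34 c2

0xc9 0x19 0x34 0xc2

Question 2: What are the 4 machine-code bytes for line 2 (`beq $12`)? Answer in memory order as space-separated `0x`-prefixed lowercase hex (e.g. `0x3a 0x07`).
2. beq fields op=0x16:5|imm=12:27 → word b000000ch → b0 00 00 0c

0xb0 0x00 0x00 0x0c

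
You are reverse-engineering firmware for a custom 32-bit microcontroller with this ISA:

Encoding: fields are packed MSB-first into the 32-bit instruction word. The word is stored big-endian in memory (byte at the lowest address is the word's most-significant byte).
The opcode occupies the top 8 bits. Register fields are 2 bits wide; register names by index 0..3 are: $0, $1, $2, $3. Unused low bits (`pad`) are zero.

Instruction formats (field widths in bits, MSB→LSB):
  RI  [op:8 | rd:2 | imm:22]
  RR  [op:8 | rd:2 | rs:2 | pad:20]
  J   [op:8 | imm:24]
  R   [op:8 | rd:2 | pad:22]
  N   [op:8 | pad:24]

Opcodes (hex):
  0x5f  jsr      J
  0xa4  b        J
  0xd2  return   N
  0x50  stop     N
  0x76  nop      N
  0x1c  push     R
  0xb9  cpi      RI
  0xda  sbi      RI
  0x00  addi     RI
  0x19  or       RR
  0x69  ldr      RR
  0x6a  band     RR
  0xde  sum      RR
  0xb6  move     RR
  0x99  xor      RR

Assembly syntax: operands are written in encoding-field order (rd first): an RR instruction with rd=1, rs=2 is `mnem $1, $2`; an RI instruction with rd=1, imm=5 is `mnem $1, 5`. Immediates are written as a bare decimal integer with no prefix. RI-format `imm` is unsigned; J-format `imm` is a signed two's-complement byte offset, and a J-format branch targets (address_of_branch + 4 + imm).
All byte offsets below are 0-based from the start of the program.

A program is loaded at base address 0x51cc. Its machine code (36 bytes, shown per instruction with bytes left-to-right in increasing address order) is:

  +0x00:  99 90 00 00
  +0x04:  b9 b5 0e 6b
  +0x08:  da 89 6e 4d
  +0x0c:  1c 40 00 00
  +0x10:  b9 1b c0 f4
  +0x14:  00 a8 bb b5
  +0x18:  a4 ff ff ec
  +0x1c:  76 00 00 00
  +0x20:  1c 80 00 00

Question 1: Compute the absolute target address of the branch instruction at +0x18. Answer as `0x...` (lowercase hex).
@+18  big-endian(a4 ff ff ec) = 0xa4ffffec
  top 8b → 0xa4 → b [J]
  imm@[23:0]=0xffffec (s24→-20) ⇒ -20
  target = base 0x51cc + off 0x18 + 4 + imm -20 = 0x51d4

0x51d4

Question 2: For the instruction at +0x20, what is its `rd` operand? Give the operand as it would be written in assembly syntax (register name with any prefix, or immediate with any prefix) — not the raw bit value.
+0x20: 1c 80 00 00 ⇒ word 0x1c800000 (big)
  op=0x1c800000>>24=0x1c ⇒ push (R)
  [23:22] rd=2 = $2

$2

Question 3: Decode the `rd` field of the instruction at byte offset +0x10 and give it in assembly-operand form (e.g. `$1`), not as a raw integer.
@+10  big-endian(b9 1b c0 f4) = 0xb91bc0f4
  op=0xb91bc0f4>>24=0xb9 ⇒ cpi (RI)
  rd@[23:22]=0x0 ⇒ $0
  imm@[21:0]=0x1bc0f4 ⇒ 1818868

$0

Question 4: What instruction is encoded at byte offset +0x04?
@+04  big-endian(b9 b5 0e 6b) = 0xb9b50e6b
  opcode bits[31:24]=0xb9: cpi/RI
  rd: (w>>22)&0x3=0x2 → $2
  imm: (w>>0)&0x3fffff=0x350e6b → 3477099

cpi $2, 3477099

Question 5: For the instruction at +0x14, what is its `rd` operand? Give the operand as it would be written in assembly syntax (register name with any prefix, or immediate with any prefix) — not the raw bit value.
$2

+0x14: 00 a8 bb b5 ⇒ word 0x00a8bbb5 (big)
  top 8b → 0x0 → addi [RI]
  rd: (w>>22)&0x3=0x2 → $2
  imm: (w>>0)&0x3fffff=0x28bbb5 → 2669493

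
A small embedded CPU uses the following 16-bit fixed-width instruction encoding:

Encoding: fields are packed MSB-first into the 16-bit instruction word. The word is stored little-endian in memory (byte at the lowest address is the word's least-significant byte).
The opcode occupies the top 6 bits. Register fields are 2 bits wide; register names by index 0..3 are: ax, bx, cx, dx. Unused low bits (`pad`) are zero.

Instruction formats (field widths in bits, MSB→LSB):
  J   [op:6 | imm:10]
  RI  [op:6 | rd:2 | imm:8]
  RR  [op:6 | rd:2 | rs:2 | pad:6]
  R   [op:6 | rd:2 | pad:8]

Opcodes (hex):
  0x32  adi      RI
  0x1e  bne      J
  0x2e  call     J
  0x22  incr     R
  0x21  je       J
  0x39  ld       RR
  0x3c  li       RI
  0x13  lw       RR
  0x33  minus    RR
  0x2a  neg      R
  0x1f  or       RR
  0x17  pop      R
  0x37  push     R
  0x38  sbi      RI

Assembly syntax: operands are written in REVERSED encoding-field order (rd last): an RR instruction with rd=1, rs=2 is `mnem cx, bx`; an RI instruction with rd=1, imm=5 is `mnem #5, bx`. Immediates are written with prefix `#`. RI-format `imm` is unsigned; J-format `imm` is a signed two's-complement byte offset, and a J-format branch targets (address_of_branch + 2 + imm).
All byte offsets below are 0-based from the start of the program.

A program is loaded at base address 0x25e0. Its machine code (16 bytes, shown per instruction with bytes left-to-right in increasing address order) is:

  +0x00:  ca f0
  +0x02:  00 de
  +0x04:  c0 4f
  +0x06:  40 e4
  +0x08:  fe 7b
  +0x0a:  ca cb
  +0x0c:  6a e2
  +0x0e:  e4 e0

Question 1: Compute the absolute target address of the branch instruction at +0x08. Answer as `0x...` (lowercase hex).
off 0x08: read fe 7b as little → 0x7bfe
  op=0x7bfe>>10=0x1e ⇒ bne (J)
  imm: (w>>0)&0x3ff=0x3fe (s10→-2) → #-2
  target = base 0x25e0 + off 0x08 + 2 + imm -2 = 0x25e8

0x25e8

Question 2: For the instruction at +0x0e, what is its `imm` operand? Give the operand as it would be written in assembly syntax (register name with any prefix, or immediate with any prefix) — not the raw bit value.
@+0e  little-endian(e4 e0) = 0xe0e4
  opcode bits[15:10]=0x38: sbi/RI
  rd@[9:8]=0x0 ⇒ ax
  imm@[7:0]=0xe4 ⇒ #228

#228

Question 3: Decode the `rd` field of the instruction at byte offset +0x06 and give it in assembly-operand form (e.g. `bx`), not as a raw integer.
ax

@+06  little-endian(40 e4) = 0xe440
  top 6b → 0x39 → ld [RR]
  rd@[9:8]=0x0 ⇒ ax
  rs@[7:6]=0x1 ⇒ bx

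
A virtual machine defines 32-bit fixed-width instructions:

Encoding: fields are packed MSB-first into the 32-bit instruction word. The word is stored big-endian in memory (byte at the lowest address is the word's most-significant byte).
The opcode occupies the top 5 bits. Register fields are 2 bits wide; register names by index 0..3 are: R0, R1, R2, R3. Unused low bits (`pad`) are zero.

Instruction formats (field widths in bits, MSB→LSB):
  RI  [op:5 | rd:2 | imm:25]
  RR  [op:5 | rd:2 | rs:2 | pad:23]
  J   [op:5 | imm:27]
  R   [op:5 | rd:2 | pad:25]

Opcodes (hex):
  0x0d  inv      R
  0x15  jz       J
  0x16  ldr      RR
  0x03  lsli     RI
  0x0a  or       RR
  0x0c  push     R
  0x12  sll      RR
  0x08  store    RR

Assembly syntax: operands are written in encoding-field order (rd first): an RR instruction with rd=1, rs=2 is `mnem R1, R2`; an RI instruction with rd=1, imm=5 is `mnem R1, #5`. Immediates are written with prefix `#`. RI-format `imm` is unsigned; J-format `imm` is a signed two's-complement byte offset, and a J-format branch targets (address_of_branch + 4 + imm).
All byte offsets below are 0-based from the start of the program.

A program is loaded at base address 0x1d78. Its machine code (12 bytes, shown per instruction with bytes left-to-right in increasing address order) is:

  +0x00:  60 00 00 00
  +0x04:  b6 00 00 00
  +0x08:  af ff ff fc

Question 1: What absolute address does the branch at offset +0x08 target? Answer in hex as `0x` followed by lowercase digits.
off 0x08: read af ff ff fc as big → 0xaffffffc
  op=0xaffffffc>>27=0x15 ⇒ jz (J)
  imm@[26:0]=0x7fffffc (s27→-4) ⇒ #-4
  target = base 0x1d78 + off 0x08 + 4 + imm -4 = 0x1d80

0x1d80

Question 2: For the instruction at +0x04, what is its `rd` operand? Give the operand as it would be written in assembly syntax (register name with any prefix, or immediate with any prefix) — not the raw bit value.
R3

+0x04: b6 00 00 00 ⇒ word 0xb6000000 (big)
  top 5b → 0x16 → ldr [RR]
  [26:25] rd=3 = R3
  [24:23] rs=0 = R0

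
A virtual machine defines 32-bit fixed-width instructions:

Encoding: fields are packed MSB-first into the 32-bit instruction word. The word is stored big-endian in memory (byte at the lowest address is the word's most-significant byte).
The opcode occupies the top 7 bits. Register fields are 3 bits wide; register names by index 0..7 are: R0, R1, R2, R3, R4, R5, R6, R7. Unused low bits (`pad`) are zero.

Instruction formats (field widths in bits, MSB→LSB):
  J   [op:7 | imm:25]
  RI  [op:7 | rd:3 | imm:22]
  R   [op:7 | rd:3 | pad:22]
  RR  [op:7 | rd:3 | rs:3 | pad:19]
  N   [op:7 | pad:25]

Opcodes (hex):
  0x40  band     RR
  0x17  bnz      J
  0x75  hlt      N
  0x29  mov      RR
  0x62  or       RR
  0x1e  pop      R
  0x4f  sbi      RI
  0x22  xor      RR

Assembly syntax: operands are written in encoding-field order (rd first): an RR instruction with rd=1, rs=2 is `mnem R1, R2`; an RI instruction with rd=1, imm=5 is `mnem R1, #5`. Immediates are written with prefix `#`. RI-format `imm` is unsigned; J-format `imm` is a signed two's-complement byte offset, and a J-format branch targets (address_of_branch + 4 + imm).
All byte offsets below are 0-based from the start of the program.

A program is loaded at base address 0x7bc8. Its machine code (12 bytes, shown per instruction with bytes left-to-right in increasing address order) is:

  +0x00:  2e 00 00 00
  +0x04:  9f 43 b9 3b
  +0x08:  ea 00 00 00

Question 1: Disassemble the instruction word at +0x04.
sbi R5, #244027

+0x04: 9f 43 b9 3b ⇒ word 0x9f43b93b (big)
  opcode bits[31:25]=0x4f: sbi/RI
  [24:22] rd=5 = R5
  [21:0] imm=244027 = #244027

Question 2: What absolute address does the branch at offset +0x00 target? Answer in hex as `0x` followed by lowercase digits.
0x7bcc

[00] 2e 00 00 00 → 0x2e000000
  opcode bits[31:25]=0x17: bnz/J
  imm@[24:0]=0x0 ⇒ #0
  target = base 0x7bc8 + off 0x00 + 4 + imm 0 = 0x7bcc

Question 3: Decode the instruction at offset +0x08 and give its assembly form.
hlt

+0x08: ea 00 00 00 ⇒ word 0xea000000 (big)
  op=0xea000000>>25=0x75 ⇒ hlt (N)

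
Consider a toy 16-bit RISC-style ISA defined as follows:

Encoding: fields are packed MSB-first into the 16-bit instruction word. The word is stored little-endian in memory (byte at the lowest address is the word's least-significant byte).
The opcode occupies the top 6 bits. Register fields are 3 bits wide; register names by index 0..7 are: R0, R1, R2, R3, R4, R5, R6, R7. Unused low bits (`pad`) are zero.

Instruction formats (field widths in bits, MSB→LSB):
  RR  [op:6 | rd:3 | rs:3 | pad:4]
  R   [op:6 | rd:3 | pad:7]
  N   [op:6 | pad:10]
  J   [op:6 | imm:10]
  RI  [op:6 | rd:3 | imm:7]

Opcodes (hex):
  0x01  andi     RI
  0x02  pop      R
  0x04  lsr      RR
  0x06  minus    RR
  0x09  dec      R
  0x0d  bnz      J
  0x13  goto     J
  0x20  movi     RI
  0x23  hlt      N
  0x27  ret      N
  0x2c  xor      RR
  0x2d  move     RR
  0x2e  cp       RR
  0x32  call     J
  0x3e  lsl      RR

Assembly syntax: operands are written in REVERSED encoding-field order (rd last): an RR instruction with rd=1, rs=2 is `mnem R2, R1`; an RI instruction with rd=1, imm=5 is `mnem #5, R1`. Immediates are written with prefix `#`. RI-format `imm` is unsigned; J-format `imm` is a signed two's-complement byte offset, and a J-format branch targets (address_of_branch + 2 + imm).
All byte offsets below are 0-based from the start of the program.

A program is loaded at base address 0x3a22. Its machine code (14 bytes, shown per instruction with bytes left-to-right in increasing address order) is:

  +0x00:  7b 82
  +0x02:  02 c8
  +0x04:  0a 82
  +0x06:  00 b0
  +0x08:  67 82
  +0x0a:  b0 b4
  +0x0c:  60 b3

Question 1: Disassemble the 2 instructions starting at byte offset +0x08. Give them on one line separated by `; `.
movi #103, R4; move R3, R1

[08] 67 82 → 0x8267
  op=0x8267>>10=0x20 ⇒ movi (RI)
  [9:7] rd=4 = R4
  [6:0] imm=103 = #103
[0a] b0 b4 → 0xb4b0
  op=0xb4b0>>10=0x2d ⇒ move (RR)
  [9:7] rd=1 = R1
  [6:4] rs=3 = R3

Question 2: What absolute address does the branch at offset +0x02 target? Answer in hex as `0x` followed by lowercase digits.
off 0x02: read 02 c8 as little → 0xc802
  top 6b → 0x32 → call [J]
  [9:0] imm=2 = #2
  target = base 0x3a22 + off 0x02 + 2 + imm 2 = 0x3a28

0x3a28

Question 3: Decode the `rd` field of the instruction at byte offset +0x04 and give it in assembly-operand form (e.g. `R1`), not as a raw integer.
R4

+0x04: 0a 82 ⇒ word 0x820a (little)
  op=0x820a>>10=0x20 ⇒ movi (RI)
  rd@[9:7]=0x4 ⇒ R4
  imm@[6:0]=0xa ⇒ #10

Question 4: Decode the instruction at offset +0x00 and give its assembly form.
movi #123, R4

off 0x00: read 7b 82 as little → 0x827b
  top 6b → 0x20 → movi [RI]
  [9:7] rd=4 = R4
  [6:0] imm=123 = #123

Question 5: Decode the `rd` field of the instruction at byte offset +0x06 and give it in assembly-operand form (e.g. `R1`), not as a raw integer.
off 0x06: read 00 b0 as little → 0xb000
  op=0xb000>>10=0x2c ⇒ xor (RR)
  [9:7] rd=0 = R0
  [6:4] rs=0 = R0

R0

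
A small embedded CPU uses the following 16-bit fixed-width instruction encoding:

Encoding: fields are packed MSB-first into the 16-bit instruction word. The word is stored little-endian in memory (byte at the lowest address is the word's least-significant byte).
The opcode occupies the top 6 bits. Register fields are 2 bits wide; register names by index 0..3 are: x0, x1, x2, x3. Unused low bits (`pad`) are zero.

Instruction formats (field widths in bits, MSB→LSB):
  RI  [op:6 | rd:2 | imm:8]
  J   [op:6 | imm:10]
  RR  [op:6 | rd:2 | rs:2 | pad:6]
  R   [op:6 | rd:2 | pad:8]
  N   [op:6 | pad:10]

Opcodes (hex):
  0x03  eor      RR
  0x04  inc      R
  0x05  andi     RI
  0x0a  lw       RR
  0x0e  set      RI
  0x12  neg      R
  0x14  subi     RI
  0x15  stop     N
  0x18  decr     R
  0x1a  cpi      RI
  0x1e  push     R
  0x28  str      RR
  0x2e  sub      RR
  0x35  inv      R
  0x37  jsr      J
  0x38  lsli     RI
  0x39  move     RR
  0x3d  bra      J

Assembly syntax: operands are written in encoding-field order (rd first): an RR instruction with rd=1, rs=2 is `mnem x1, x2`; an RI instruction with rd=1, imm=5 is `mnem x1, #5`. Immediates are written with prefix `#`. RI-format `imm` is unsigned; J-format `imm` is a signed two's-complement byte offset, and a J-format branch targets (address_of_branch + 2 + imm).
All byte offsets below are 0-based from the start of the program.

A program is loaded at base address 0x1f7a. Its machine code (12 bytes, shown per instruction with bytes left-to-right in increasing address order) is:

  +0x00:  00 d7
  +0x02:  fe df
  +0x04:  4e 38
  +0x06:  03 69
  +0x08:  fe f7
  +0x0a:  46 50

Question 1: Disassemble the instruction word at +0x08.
bra #-2

@+08  little-endian(fe f7) = 0xf7fe
  top 6b → 0x3d → bra [J]
  [9:0] imm=1022 (s10→-2) = #-2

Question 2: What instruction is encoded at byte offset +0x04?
set x0, #78

off 0x04: read 4e 38 as little → 0x384e
  op=0x384e>>10=0xe ⇒ set (RI)
  rd@[9:8]=0x0 ⇒ x0
  imm@[7:0]=0x4e ⇒ #78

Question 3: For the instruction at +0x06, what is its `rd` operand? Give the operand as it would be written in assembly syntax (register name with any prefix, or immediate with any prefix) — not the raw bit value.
+0x06: 03 69 ⇒ word 0x6903 (little)
  top 6b → 0x1a → cpi [RI]
  [9:8] rd=1 = x1
  [7:0] imm=3 = #3

x1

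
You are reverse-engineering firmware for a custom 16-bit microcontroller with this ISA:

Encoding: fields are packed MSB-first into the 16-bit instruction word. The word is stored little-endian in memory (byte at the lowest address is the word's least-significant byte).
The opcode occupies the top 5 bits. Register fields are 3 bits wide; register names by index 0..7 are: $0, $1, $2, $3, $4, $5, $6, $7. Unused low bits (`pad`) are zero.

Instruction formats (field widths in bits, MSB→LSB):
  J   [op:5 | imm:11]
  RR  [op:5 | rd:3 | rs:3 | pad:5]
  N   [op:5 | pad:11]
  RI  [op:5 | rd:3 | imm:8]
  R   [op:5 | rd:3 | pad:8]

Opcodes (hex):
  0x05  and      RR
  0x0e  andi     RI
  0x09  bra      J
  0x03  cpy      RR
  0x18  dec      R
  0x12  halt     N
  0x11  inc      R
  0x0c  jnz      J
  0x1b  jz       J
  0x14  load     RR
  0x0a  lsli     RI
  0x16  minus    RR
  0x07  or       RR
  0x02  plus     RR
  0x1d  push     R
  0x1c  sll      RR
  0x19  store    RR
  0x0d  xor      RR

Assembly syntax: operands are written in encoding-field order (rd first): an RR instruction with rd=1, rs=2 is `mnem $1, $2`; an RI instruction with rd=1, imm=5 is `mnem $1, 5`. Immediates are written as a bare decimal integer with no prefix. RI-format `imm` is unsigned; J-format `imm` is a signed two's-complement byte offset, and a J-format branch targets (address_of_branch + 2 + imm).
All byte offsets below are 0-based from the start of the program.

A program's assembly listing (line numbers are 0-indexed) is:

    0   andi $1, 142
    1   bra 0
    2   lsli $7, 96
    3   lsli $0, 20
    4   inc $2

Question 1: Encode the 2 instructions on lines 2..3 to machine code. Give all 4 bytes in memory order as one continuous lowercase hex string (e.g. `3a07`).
60571450

L2: lsli op=0xa:5|rd=7:3|imm=96:8 ⇒ 0x5760 ⇒ little 60 57
L3: lsli op=0xa:5|rd=0:3|imm=20:8 ⇒ 0x5014 ⇒ little 14 50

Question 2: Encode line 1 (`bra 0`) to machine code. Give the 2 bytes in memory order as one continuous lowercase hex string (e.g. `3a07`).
L1: bra op=0x9:5|imm=0:11 ⇒ 0x4800 ⇒ little 00 48

0048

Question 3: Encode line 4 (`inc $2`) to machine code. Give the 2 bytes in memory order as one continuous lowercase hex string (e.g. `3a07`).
L4: inc op=0x11:5|rd=2:3|pad=0:8 ⇒ 0x8a00 ⇒ little 00 8a

008a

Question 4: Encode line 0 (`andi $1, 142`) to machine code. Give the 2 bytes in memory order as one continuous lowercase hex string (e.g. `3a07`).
L0: andi op=0xe:5|rd=1:3|imm=142:8 ⇒ 0x718e ⇒ little 8e 71

8e71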